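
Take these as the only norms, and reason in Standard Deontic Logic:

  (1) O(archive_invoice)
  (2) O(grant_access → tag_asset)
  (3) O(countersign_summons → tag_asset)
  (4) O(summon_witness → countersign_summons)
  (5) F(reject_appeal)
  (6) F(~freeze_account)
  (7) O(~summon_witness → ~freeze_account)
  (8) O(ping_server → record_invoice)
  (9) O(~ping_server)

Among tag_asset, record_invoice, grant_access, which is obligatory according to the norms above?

tag_asset

Premise 6 is F(~freeze_account), i.e. O(freeze_account).
Premise 7, O(~summon_witness → ~freeze_account), contraposes to O(freeze_account → summon_witness); with O(freeze_account) we get O(summon_witness).
From O(summon_witness) and premise 4, O(summon_witness → countersign_summons), we obtain O(countersign_summons).
Premise 3 is O(countersign_summons → tag_asset); since O(countersign_summons), deontic closure gives O(tag_asset).
So O(tag_asset) holds — tag_asset is obligatory. None of the other listed options is made obligatory by any chain of premises.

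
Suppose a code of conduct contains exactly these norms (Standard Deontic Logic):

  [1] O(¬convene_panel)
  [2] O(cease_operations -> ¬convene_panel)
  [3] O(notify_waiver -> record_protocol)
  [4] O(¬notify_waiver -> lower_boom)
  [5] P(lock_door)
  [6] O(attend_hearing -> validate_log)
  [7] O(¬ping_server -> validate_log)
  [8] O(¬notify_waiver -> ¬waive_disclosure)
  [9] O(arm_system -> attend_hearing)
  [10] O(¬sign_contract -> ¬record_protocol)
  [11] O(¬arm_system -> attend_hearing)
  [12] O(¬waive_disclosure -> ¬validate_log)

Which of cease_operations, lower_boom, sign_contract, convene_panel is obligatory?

By case analysis on ¬arm_system: premise 11 gives O(¬arm_system -> attend_hearing) and premise 9 gives O(arm_system -> attend_hearing), so O(attend_hearing) either way.
With premise 6, O(attend_hearing -> validate_log), the K-axiom yields O(validate_log).
The contrapositive of premise 12 (O(¬waive_disclosure -> ¬validate_log)) is O(validate_log -> waive_disclosure), and O(validate_log) is already established, so O(waive_disclosure).
Premise 8 is O(¬notify_waiver -> ¬waive_disclosure); contrapositively O(waive_disclosure -> notify_waiver). Since O(waive_disclosure) holds, K gives O(notify_waiver).
With premise 3, O(notify_waiver -> record_protocol), the K-axiom yields O(record_protocol).
Premise 10 is O(¬sign_contract -> ¬record_protocol); contrapositively O(record_protocol -> sign_contract). Since O(record_protocol) holds, K gives O(sign_contract).
So O(sign_contract) holds — sign_contract is obligatory. None of the other listed options is made obligatory by any chain of premises.

sign_contract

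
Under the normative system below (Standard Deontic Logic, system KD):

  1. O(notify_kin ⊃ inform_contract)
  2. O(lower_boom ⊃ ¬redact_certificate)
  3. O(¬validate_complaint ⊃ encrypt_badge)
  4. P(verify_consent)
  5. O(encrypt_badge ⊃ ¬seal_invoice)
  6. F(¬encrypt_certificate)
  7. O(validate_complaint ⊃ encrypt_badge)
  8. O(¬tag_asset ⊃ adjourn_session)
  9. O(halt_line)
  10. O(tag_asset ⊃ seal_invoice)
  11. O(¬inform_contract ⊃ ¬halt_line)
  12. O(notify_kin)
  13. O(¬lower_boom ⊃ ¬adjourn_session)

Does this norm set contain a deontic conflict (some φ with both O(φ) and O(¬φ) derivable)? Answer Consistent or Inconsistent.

Premise 11 is O(¬inform_contract ⊃ ¬halt_line), but O(¬inform_contract) is not derivable from the premises, so it does not yield O(¬halt_line).
So O(¬halt_line) is not derivable, and the apparent clash with O(halt_line) does not arise.
A world satisfying every obligation exists (e.g. adjourn_session=true, encrypt_badge=true, encrypt_certificate=true, halt_line=true, inform_contract=true, lower_boom=true, notify_kin=true, redact_certificate=false, seal_invoice=false, tag_asset=false, validate_complaint=false, verify_consent=false); no atom is both obligatory and forbidden, so the set is consistent.

Consistent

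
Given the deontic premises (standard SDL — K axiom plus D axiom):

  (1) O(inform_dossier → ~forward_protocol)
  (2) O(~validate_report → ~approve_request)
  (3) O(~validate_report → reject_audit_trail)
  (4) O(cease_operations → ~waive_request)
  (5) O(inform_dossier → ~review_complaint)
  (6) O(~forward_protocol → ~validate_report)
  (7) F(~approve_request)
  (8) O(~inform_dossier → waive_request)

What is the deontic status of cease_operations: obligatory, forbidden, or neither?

Forbidden

Premise 7, F(~approve_request), is equivalent to O(approve_request).
Premise 2 is O(~validate_report → ~approve_request); contrapositively O(approve_request → validate_report). Since O(approve_request) holds, K gives O(validate_report).
The contrapositive of premise 6 (O(~forward_protocol → ~validate_report)) is O(validate_report → forward_protocol), and O(validate_report) is already established, so O(forward_protocol).
Premise 1 is O(inform_dossier → ~forward_protocol); contrapositively O(forward_protocol → ~inform_dossier). Since O(forward_protocol) holds, K gives O(~inform_dossier).
With premise 8, O(~inform_dossier → waive_request), the K-axiom yields O(waive_request).
Premise 4 is O(cease_operations → ~waive_request); contrapositively O(waive_request → ~cease_operations). Since O(waive_request) holds, K gives O(~cease_operations).
Premises 3, 5 do not contribute to this derivation.
Thus O(~cease_operations), which is F(cease_operations): cease_operations is forbidden.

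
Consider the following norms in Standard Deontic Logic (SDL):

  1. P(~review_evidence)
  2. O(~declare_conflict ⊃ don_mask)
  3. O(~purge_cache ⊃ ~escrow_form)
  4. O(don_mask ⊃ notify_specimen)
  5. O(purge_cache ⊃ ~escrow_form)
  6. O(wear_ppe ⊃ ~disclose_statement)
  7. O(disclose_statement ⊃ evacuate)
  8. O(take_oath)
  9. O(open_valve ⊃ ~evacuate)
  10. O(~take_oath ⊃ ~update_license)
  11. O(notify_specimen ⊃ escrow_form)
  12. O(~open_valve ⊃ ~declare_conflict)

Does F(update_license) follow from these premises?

Premise 10 is O(~take_oath ⊃ ~update_license), but O(~take_oath) is not derivable from the premises, so it does not yield O(~update_license).
No other premise forces O(~update_license). An ideal world satisfying every premise can still have update_license true, so F(update_license) is not derivable.

No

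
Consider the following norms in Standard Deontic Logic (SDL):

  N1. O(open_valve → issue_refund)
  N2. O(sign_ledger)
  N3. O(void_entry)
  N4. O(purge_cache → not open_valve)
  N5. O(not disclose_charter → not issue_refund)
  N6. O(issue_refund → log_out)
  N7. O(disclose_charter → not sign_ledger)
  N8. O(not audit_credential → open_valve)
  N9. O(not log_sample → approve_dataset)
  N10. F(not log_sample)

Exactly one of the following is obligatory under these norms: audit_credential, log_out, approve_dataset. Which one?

Premise 2 states O(sign_ledger) outright.
The contrapositive of premise 7 (O(disclose_charter → not sign_ledger)) is O(sign_ledger → not disclose_charter), and O(sign_ledger) is already established, so O(not disclose_charter).
From O(not disclose_charter) and premise 5, O(not disclose_charter → not issue_refund), we obtain O(not issue_refund).
Premise 1, O(open_valve → issue_refund), contraposes to O(not issue_refund → not open_valve); with O(not issue_refund) we get O(not open_valve).
Premise 8, O(not audit_credential → open_valve), contraposes to O(not open_valve → audit_credential); with O(not open_valve) we get O(audit_credential).
So O(audit_credential) holds — audit_credential is obligatory. None of the other listed options is made obligatory by any chain of premises.

audit_credential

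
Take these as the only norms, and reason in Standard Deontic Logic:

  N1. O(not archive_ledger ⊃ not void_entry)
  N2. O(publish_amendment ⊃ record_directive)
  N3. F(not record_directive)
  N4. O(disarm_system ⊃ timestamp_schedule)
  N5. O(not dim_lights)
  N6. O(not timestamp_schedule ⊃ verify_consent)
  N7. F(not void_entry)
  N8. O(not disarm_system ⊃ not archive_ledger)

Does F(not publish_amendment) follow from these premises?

Premise 2 is O(publish_amendment ⊃ record_directive); even if O(record_directive) held, inferring O(publish_amendment) would be affirming the consequent — invalid.
No other premise forces O(publish_amendment). An ideal world satisfying every premise can still have not publish_amendment true, so F(not publish_amendment) is not derivable.

No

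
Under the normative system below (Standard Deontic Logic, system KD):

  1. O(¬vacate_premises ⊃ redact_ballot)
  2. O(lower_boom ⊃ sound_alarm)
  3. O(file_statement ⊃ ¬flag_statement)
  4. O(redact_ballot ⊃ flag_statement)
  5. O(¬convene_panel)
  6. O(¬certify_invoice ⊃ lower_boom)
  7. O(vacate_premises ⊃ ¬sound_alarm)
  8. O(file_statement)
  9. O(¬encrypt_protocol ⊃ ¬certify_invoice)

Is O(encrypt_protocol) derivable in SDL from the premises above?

Yes

Premise 8 gives O(file_statement).
Applying K to premise 3 (O(file_statement ⊃ ¬flag_statement)) and O(file_statement) yields O(¬flag_statement).
Premise 4, O(redact_ballot ⊃ flag_statement), contraposes to O(¬flag_statement ⊃ ¬redact_ballot); with O(¬flag_statement) we get O(¬redact_ballot).
The contrapositive of premise 1 (O(¬vacate_premises ⊃ redact_ballot)) is O(¬redact_ballot ⊃ vacate_premises), and O(¬redact_ballot) is already established, so O(vacate_premises).
With premise 7, O(vacate_premises ⊃ ¬sound_alarm), the K-axiom yields O(¬sound_alarm).
Premise 2, O(lower_boom ⊃ sound_alarm), contraposes to O(¬sound_alarm ⊃ ¬lower_boom); with O(¬sound_alarm) we get O(¬lower_boom).
Premise 6 is O(¬certify_invoice ⊃ lower_boom); contrapositively O(¬lower_boom ⊃ certify_invoice). Since O(¬lower_boom) holds, K gives O(certify_invoice).
Premise 9, O(¬encrypt_protocol ⊃ ¬certify_invoice), contraposes to O(certify_invoice ⊃ encrypt_protocol); with O(certify_invoice) we get O(encrypt_protocol).
Premise 5 does not contribute to this derivation.
So O(encrypt_protocol) follows.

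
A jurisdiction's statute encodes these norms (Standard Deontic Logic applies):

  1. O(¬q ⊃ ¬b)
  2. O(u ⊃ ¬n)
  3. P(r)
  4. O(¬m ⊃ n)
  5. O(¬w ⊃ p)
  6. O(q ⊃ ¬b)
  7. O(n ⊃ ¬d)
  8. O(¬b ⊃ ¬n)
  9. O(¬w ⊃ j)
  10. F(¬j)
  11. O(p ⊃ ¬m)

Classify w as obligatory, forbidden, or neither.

Obligatory

Premises 6 and 1 cover both cases: O(q ⊃ ¬b) and O(¬q ⊃ ¬b). Since q ∨ ¬q is a tautology, O(¬b) follows.
With premise 8, O(¬b ⊃ ¬n), the K-axiom yields O(¬n).
The contrapositive of premise 4 (O(¬m ⊃ n)) is O(¬n ⊃ m), and O(¬n) is already established, so O(m).
Premise 11 is O(p ⊃ ¬m); contrapositively O(m ⊃ ¬p). Since O(m) holds, K gives O(¬p).
The contrapositive of premise 5 (O(¬w ⊃ p)) is O(¬p ⊃ w), and O(¬p) is already established, so O(w).
Premises 2, 3, 7, 9, 10 do not contribute to this derivation.
Hence w is obligatory.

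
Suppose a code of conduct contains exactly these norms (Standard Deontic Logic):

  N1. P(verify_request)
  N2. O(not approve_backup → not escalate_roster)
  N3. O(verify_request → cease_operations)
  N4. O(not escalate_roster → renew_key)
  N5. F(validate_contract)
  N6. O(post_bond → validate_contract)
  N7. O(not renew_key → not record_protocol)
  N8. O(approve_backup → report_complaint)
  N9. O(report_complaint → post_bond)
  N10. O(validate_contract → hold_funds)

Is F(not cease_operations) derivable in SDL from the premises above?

No

Premise 3 is O(verify_request → cease_operations), but O(verify_request) is not derivable from the premises (the permission P(verify_request) asserts only not O(not verify_request), not O(verify_request)), so it does not yield O(cease_operations).
No other premise forces O(cease_operations). An ideal world satisfying every premise can still have not cease_operations true, so F(not cease_operations) is not derivable.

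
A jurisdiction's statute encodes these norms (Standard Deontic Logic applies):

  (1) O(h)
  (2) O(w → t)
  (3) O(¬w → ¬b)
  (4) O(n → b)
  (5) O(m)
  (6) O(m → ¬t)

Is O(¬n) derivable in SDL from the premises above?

From premise 5 we have O(m).
Premise 6 is O(m → ¬t); since O(m), deontic closure gives O(¬t).
Premise 2 is O(w → t); contrapositively O(¬t → ¬w). Since O(¬t) holds, K gives O(¬w).
Premise 3 is O(¬w → ¬b); since O(¬w), deontic closure gives O(¬b).
The contrapositive of premise 4 (O(n → b)) is O(¬b → ¬n), and O(¬b) is already established, so O(¬n).
Premise 1 does not contribute to this derivation.
So O(¬n) follows.

Yes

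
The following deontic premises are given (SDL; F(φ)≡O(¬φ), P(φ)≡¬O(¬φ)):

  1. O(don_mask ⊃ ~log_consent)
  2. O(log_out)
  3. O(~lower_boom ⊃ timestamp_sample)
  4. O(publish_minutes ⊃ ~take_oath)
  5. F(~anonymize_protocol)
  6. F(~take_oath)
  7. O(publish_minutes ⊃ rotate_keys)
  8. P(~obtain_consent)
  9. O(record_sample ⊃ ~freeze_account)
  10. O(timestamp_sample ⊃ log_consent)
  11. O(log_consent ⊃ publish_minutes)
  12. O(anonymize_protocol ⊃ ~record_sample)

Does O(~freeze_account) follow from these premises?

Premise 9 is O(record_sample ⊃ ~freeze_account), but O(record_sample) is not derivable from the premises, so it does not yield O(~freeze_account).
No other premise forces O(~freeze_account). An ideal world satisfying every premise can still have ~freeze_account false, so O(~freeze_account) is not derivable.

No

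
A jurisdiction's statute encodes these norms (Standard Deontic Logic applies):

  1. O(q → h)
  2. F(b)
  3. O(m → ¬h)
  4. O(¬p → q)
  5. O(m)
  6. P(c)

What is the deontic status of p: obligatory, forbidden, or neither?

From premise 5 we have O(m).
Premise 3 is O(m → ¬h); since O(m), deontic closure gives O(¬h).
Premise 1 is O(q → h); contrapositively O(¬h → ¬q). Since O(¬h) holds, K gives O(¬q).
The contrapositive of premise 4 (O(¬p → q)) is O(¬q → p), and O(¬q) is already established, so O(p).
Premises 2, 6 do not contribute to this derivation.
Hence p is obligatory.

Obligatory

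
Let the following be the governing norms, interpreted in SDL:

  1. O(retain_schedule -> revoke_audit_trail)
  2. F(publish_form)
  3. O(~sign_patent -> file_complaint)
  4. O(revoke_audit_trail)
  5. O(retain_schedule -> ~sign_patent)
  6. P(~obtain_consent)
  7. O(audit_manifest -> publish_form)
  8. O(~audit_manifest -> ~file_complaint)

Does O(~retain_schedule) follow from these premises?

Premise 2, F(publish_form), is equivalent to O(~publish_form).
Premise 7, O(audit_manifest -> publish_form), contraposes to O(~publish_form -> ~audit_manifest); with O(~publish_form) we get O(~audit_manifest).
With premise 8, O(~audit_manifest -> ~file_complaint), the K-axiom yields O(~file_complaint).
The contrapositive of premise 3 (O(~sign_patent -> file_complaint)) is O(~file_complaint -> sign_patent), and O(~file_complaint) is already established, so O(sign_patent).
Premise 5, O(retain_schedule -> ~sign_patent), contraposes to O(sign_patent -> ~retain_schedule); with O(sign_patent) we get O(~retain_schedule).
Premises 1, 4, 6 do not contribute to this derivation.
So O(~retain_schedule) follows.

Yes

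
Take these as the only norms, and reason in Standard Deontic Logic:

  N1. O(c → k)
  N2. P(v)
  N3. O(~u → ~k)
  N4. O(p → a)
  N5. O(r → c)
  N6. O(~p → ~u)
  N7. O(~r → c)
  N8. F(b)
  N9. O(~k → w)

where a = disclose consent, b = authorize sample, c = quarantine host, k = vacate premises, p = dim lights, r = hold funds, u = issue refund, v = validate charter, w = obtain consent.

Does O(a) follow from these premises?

Premises 5 and 7 are O(r → c) and O(~r → c); every ideal world satisfies r or ~r, so in either case c holds — hence O(c).
From O(c) and premise 1, O(c → k), we obtain O(k).
Premise 3 is O(~u → ~k); contrapositively O(k → u). Since O(k) holds, K gives O(u).
Premise 6 is O(~p → ~u); contrapositively O(u → p). Since O(u) holds, K gives O(p).
With premise 4, O(p → a), the K-axiom yields O(a).
Premises 2, 8, 9 do not contribute to this derivation.
So O(a) follows.

Yes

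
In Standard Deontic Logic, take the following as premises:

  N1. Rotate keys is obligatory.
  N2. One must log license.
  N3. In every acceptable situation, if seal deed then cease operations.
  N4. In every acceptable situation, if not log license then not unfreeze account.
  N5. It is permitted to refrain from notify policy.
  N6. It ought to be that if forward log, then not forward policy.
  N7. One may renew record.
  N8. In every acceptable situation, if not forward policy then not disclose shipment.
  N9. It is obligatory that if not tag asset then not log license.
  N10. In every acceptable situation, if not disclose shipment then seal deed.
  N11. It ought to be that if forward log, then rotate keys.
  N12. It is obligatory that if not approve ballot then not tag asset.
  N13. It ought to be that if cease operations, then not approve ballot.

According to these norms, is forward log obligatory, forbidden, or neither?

Premise 2 states O(log_license) outright.
The contrapositive of premise 9 (O(¬tag_asset → ¬log_license)) is O(log_license → tag_asset), and O(log_license) is already established, so O(tag_asset).
Premise 12 is O(¬approve_ballot → ¬tag_asset); contrapositively O(tag_asset → approve_ballot). Since O(tag_asset) holds, K gives O(approve_ballot).
Premise 13, O(cease_operations → ¬approve_ballot), contraposes to O(approve_ballot → ¬cease_operations); with O(approve_ballot) we get O(¬cease_operations).
Premise 3 is O(seal_deed → cease_operations); contrapositively O(¬cease_operations → ¬seal_deed). Since O(¬cease_operations) holds, K gives O(¬seal_deed).
Premise 10, O(¬disclose_shipment → seal_deed), contraposes to O(¬seal_deed → disclose_shipment); with O(¬seal_deed) we get O(disclose_shipment).
Premise 8, O(¬forward_policy → ¬disclose_shipment), contraposes to O(disclose_shipment → forward_policy); with O(disclose_shipment) we get O(forward_policy).
The contrapositive of premise 6 (O(forward_log → ¬forward_policy)) is O(forward_policy → ¬forward_log), and O(forward_policy) is already established, so O(¬forward_log).
Premises 1, 4, 5, 7, 11 do not contribute to this derivation.
Thus O(¬forward_log), which is F(forward_log): forward_log is forbidden.

Forbidden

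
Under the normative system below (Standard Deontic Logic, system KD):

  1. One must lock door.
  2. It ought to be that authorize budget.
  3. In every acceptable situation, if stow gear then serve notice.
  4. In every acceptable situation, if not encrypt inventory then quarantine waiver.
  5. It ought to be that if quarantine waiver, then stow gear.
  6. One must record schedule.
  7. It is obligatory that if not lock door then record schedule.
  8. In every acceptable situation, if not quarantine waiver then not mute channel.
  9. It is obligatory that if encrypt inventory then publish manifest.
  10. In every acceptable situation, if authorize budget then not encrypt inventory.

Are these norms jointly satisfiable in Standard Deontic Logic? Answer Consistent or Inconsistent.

Premise 7 is O(¬lock_door → record_schedule); even if O(record_schedule) held, inferring O(¬lock_door) would be affirming the consequent — invalid.
So O(¬lock_door) is not derivable, and the apparent clash with O(lock_door) does not arise.
A world satisfying every obligation exists (e.g. authorize_budget=true, encrypt_inventory=false, lock_door=true, mute_channel=false, publish_manifest=false, quarantine_waiver=true, record_schedule=true, serve_notice=true, stow_gear=true); no atom is both obligatory and forbidden, so the set is consistent.

Consistent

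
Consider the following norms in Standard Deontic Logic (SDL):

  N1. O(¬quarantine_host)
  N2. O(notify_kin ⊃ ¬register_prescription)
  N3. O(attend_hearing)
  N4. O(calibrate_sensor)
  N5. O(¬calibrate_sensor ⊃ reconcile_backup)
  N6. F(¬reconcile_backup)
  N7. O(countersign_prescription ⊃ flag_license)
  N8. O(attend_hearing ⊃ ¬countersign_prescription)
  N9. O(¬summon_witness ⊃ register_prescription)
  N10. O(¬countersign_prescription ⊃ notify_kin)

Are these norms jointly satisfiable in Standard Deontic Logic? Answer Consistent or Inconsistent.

Premise 5 is O(¬calibrate_sensor ⊃ reconcile_backup); even if O(reconcile_backup) held, inferring O(¬calibrate_sensor) would be affirming the consequent — invalid.
So O(¬calibrate_sensor) is not derivable, and the apparent clash with O(calibrate_sensor) does not arise.
A world satisfying every obligation exists (e.g. attend_hearing=true, calibrate_sensor=true, countersign_prescription=false, flag_license=false, notify_kin=true, quarantine_host=false, reconcile_backup=true, register_prescription=false, summon_witness=true); no atom is both obligatory and forbidden, so the set is consistent.

Consistent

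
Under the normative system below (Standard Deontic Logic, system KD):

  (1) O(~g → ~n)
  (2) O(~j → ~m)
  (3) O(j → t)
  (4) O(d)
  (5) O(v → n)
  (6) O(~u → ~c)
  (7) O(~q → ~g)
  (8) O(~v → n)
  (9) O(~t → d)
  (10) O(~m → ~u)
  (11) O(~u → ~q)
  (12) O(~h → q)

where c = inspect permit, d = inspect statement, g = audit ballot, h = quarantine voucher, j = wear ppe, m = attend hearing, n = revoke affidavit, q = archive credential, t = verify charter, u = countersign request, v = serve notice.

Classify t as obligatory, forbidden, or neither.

Obligatory

By case analysis on v: premise 5 gives O(v → n) and premise 8 gives O(~v → n), so O(n) either way.
Premise 1, O(~g → ~n), contraposes to O(n → g); with O(n) we get O(g).
Premise 7 is O(~q → ~g); contrapositively O(g → q). Since O(g) holds, K gives O(q).
Premise 11 is O(~u → ~q); contrapositively O(q → u). Since O(q) holds, K gives O(u).
The contrapositive of premise 10 (O(~m → ~u)) is O(u → m), and O(u) is already established, so O(m).
Premise 2 is O(~j → ~m); contrapositively O(m → j). Since O(m) holds, K gives O(j).
From O(j) and premise 3, O(j → t), we obtain O(t).
Premises 4, 6, 9, 12 do not contribute to this derivation.
Hence t is obligatory.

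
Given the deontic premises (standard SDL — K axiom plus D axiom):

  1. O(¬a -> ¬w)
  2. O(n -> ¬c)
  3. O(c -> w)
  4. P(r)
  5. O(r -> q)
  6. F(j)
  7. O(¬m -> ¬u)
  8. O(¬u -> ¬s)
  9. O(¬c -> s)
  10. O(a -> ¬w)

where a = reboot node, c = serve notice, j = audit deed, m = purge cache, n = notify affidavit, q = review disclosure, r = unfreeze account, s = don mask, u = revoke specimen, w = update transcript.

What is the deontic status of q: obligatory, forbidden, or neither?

Neither

Premise 5 is O(r -> q), but O(r) is not derivable from the premises (the permission P(r) asserts only ¬O(¬r), not O(r)), so it does not yield O(q).
No premise or chain of K-axiom applications forces O(q), and none forces O(¬q). So q is neither obligatory nor forbidden under these norms.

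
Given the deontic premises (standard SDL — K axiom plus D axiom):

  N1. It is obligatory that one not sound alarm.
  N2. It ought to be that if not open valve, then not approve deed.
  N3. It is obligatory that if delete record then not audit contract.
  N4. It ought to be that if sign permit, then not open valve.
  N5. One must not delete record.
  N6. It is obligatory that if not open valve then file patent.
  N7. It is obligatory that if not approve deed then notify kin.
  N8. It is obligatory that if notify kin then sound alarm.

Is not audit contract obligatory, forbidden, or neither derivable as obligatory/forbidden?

Premise 3 is O(delete_record → ¬audit_contract), but O(delete_record) is not derivable from the premises, so it does not yield O(¬audit_contract).
No premise or chain of K-axiom applications forces O(¬audit_contract), and none forces O(audit_contract). So ¬audit_contract is neither obligatory nor forbidden under these norms.

Neither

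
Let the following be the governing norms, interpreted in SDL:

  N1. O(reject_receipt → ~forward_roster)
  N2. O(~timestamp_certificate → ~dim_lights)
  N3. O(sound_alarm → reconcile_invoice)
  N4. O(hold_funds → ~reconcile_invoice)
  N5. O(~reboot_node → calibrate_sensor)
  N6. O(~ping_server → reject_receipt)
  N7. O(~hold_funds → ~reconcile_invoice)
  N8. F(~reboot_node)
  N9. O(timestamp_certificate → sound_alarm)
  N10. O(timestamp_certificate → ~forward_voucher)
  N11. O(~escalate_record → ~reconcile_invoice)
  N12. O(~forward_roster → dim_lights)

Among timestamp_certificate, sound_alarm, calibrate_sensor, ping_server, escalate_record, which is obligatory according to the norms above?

ping_server

By case analysis on hold_funds: premise 4 gives O(hold_funds → ~reconcile_invoice) and premise 7 gives O(~hold_funds → ~reconcile_invoice), so O(~reconcile_invoice) either way.
Premise 3, O(sound_alarm → reconcile_invoice), contraposes to O(~reconcile_invoice → ~sound_alarm); with O(~reconcile_invoice) we get O(~sound_alarm).
The contrapositive of premise 9 (O(timestamp_certificate → sound_alarm)) is O(~sound_alarm → ~timestamp_certificate), and O(~sound_alarm) is already established, so O(~timestamp_certificate).
With premise 2, O(~timestamp_certificate → ~dim_lights), the K-axiom yields O(~dim_lights).
Premise 12, O(~forward_roster → dim_lights), contraposes to O(~dim_lights → forward_roster); with O(~dim_lights) we get O(forward_roster).
The contrapositive of premise 1 (O(reject_receipt → ~forward_roster)) is O(forward_roster → ~reject_receipt), and O(forward_roster) is already established, so O(~reject_receipt).
The contrapositive of premise 6 (O(~ping_server → reject_receipt)) is O(~reject_receipt → ping_server), and O(~reject_receipt) is already established, so O(ping_server).
So O(ping_server) holds — ping_server is obligatory. None of the other listed options is made obligatory by any chain of premises.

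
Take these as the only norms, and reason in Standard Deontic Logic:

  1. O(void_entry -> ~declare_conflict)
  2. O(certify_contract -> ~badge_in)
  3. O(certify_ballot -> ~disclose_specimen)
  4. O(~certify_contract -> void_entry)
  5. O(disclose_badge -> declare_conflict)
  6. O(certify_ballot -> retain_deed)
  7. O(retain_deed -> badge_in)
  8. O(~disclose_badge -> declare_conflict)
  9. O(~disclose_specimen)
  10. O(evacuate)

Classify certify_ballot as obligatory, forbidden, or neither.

Premises 8 and 5 are O(~disclose_badge -> declare_conflict) and O(disclose_badge -> declare_conflict); every ideal world satisfies ~disclose_badge or disclose_badge, so in either case declare_conflict holds — hence O(declare_conflict).
Premise 1, O(void_entry -> ~declare_conflict), contraposes to O(declare_conflict -> ~void_entry); with O(declare_conflict) we get O(~void_entry).
Premise 4 is O(~certify_contract -> void_entry); contrapositively O(~void_entry -> certify_contract). Since O(~void_entry) holds, K gives O(certify_contract).
With premise 2, O(certify_contract -> ~badge_in), the K-axiom yields O(~badge_in).
Premise 7 is O(retain_deed -> badge_in); contrapositively O(~badge_in -> ~retain_deed). Since O(~badge_in) holds, K gives O(~retain_deed).
The contrapositive of premise 6 (O(certify_ballot -> retain_deed)) is O(~retain_deed -> ~certify_ballot), and O(~retain_deed) is already established, so O(~certify_ballot).
Premises 3, 9, 10 do not contribute to this derivation.
Thus O(~certify_ballot), which is F(certify_ballot): certify_ballot is forbidden.

Forbidden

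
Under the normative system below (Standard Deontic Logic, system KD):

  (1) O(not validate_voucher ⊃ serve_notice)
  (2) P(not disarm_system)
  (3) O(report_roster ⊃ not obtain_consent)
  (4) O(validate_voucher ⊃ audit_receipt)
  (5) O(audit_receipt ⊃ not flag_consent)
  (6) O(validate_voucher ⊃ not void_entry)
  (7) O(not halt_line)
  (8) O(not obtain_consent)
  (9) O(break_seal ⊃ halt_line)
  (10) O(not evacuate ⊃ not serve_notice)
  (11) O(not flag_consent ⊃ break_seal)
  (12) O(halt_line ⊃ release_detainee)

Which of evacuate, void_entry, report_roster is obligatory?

Premise 7 gives O(not halt_line).
The contrapositive of premise 9 (O(break_seal ⊃ halt_line)) is O(not halt_line ⊃ not break_seal), and O(not halt_line) is already established, so O(not break_seal).
Premise 11, O(not flag_consent ⊃ break_seal), contraposes to O(not break_seal ⊃ flag_consent); with O(not break_seal) we get O(flag_consent).
Premise 5, O(audit_receipt ⊃ not flag_consent), contraposes to O(flag_consent ⊃ not audit_receipt); with O(flag_consent) we get O(not audit_receipt).
Premise 4 is O(validate_voucher ⊃ audit_receipt); contrapositively O(not audit_receipt ⊃ not validate_voucher). Since O(not audit_receipt) holds, K gives O(not validate_voucher).
With premise 1, O(not validate_voucher ⊃ serve_notice), the K-axiom yields O(serve_notice).
Premise 10 is O(not evacuate ⊃ not serve_notice); contrapositively O(serve_notice ⊃ evacuate). Since O(serve_notice) holds, K gives O(evacuate).
So O(evacuate) holds — evacuate is obligatory. None of the other listed options is made obligatory by any chain of premises.

evacuate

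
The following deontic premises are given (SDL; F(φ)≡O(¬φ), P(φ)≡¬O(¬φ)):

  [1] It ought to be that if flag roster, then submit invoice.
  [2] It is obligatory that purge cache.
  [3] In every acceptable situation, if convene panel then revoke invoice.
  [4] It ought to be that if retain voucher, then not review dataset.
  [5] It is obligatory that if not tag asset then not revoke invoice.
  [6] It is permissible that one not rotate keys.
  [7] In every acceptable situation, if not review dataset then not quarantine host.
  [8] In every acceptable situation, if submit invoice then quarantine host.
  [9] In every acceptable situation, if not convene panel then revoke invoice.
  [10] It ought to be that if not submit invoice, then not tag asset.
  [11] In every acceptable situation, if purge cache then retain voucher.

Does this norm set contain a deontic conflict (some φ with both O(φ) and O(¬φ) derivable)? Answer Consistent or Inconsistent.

Premises 3 and 9 are O(convene_panel → revoke_invoice) and O(¬convene_panel → revoke_invoice); every ideal world satisfies convene_panel or ¬convene_panel, so in either case revoke_invoice holds — hence O(revoke_invoice).
Premise 5 is O(¬tag_asset → ¬revoke_invoice); contrapositively O(revoke_invoice → tag_asset). Since O(revoke_invoice) holds, K gives O(tag_asset).
Premise 10, O(¬submit_invoice → ¬tag_asset), contraposes to O(tag_asset → submit_invoice); with O(tag_asset) we get O(submit_invoice).
With premise 8, O(submit_invoice → quarantine_host), the K-axiom yields O(quarantine_host).
Premise 7 is O(¬review_dataset → ¬quarantine_host); contrapositively O(quarantine_host → review_dataset). Since O(quarantine_host) holds, K gives O(review_dataset).
Premise 4 is O(retain_voucher → ¬review_dataset); contrapositively O(review_dataset → ¬retain_voucher). Since O(review_dataset) holds, K gives O(¬retain_voucher).
The contrapositive of premise 11 (O(purge_cache → retain_voucher)) is O(¬retain_voucher → ¬purge_cache), and O(¬retain_voucher) is already established, so O(¬purge_cache).
But premise 2 directly asserts O(purge_cache).
We now have both O(¬purge_cache) and O(purge_cache) — purge_cache is simultaneously obligatory and forbidden, violating the D-axiom.

Inconsistent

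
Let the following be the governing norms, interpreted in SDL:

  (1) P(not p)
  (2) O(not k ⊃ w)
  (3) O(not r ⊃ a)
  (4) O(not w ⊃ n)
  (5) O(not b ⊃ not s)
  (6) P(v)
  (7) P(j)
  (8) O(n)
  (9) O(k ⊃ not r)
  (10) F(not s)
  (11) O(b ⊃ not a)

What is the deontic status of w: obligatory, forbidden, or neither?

Premise 10, F(not s), is equivalent to O(s).
Premise 5, O(not b ⊃ not s), contraposes to O(s ⊃ b); with O(s) we get O(b).
With premise 11, O(b ⊃ not a), the K-axiom yields O(not a).
The contrapositive of premise 3 (O(not r ⊃ a)) is O(not a ⊃ r), and O(not a) is already established, so O(r).
The contrapositive of premise 9 (O(k ⊃ not r)) is O(r ⊃ not k), and O(r) is already established, so O(not k).
Premise 2 is O(not k ⊃ w); since O(not k), deontic closure gives O(w).
Premises 1, 4, 6, 7, 8 do not contribute to this derivation.
Hence w is obligatory.

Obligatory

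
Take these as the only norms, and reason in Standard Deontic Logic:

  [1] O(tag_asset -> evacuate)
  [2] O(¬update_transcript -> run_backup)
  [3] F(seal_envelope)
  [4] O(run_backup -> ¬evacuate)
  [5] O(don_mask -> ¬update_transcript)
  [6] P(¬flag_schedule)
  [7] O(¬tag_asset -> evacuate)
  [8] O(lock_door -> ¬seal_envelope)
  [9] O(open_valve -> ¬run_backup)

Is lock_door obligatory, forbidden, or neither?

Premise 8 is O(lock_door -> ¬seal_envelope); even if O(¬seal_envelope) held, inferring O(lock_door) would be affirming the consequent — invalid.
No premise or chain of K-axiom applications forces O(lock_door), and none forces O(¬lock_door). So lock_door is neither obligatory nor forbidden under these norms.

Neither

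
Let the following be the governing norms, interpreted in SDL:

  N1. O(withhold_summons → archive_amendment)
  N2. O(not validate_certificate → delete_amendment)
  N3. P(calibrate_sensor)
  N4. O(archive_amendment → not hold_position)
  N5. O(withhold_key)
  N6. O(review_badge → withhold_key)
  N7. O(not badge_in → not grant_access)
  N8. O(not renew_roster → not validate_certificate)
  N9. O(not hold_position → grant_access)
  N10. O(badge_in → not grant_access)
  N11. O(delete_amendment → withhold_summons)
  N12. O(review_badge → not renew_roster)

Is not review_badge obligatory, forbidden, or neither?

Premises 7 and 10 cover both cases: O(not badge_in → not grant_access) and O(badge_in → not grant_access). Since not badge_in ∨ badge_in is a tautology, O(not grant_access) follows.
The contrapositive of premise 9 (O(not hold_position → grant_access)) is O(not grant_access → hold_position), and O(not grant_access) is already established, so O(hold_position).
Premise 4 is O(archive_amendment → not hold_position); contrapositively O(hold_position → not archive_amendment). Since O(hold_position) holds, K gives O(not archive_amendment).
The contrapositive of premise 1 (O(withhold_summons → archive_amendment)) is O(not archive_amendment → not withhold_summons), and O(not archive_amendment) is already established, so O(not withhold_summons).
The contrapositive of premise 11 (O(delete_amendment → withhold_summons)) is O(not withhold_summons → not delete_amendment), and O(not withhold_summons) is already established, so O(not delete_amendment).
Premise 2 is O(not validate_certificate → delete_amendment); contrapositively O(not delete_amendment → validate_certificate). Since O(not delete_amendment) holds, K gives O(validate_certificate).
The contrapositive of premise 8 (O(not renew_roster → not validate_certificate)) is O(validate_certificate → renew_roster), and O(validate_certificate) is already established, so O(renew_roster).
Premise 12, O(review_badge → not renew_roster), contraposes to O(renew_roster → not review_badge); with O(renew_roster) we get O(not review_badge).
Premises 3, 5, 6 do not contribute to this derivation.
Hence not review_badge is obligatory.

Obligatory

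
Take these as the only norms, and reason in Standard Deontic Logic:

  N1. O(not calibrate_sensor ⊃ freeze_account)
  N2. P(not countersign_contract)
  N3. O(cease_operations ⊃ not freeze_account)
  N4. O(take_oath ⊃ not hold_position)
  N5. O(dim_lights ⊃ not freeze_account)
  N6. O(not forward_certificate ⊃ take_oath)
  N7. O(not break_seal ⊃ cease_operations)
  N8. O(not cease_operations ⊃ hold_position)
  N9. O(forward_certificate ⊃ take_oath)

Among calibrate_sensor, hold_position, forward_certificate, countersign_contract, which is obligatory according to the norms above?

By case analysis on not forward_certificate: premise 6 gives O(not forward_certificate ⊃ take_oath) and premise 9 gives O(forward_certificate ⊃ take_oath), so O(take_oath) either way.
Applying K to premise 4 (O(take_oath ⊃ not hold_position)) and O(take_oath) yields O(not hold_position).
Premise 8, O(not cease_operations ⊃ hold_position), contraposes to O(not hold_position ⊃ cease_operations); with O(not hold_position) we get O(cease_operations).
With premise 3, O(cease_operations ⊃ not freeze_account), the K-axiom yields O(not freeze_account).
Premise 1, O(not calibrate_sensor ⊃ freeze_account), contraposes to O(not freeze_account ⊃ calibrate_sensor); with O(not freeze_account) we get O(calibrate_sensor).
So O(calibrate_sensor) holds — calibrate_sensor is obligatory. None of the other listed options is made obligatory by any chain of premises.

calibrate_sensor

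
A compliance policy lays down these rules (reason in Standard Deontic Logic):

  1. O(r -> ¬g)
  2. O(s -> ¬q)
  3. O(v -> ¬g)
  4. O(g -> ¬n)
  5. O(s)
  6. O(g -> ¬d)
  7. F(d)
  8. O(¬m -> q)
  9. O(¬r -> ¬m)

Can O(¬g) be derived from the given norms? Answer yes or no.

Yes

Premise 5 gives O(s).
From O(s) and premise 2, O(s -> ¬q), we obtain O(¬q).
Premise 8, O(¬m -> q), contraposes to O(¬q -> m); with O(¬q) we get O(m).
Premise 9, O(¬r -> ¬m), contraposes to O(m -> r); with O(m) we get O(r).
From O(r) and premise 1, O(r -> ¬g), we obtain O(¬g).
Premises 3, 4, 6, 7 do not contribute to this derivation.
So O(¬g) follows.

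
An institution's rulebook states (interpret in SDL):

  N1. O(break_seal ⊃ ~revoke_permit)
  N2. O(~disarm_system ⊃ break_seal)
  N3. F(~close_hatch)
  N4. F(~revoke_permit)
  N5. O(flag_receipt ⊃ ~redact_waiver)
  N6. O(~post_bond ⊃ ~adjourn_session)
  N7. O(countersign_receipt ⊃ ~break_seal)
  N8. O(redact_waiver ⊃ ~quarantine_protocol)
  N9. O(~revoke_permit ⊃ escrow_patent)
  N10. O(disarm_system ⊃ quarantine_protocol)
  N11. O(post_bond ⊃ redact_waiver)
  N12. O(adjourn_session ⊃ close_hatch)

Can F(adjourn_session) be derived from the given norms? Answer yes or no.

Premise 4 is F(~revoke_permit), i.e. O(revoke_permit).
Premise 1 is O(break_seal ⊃ ~revoke_permit); contrapositively O(revoke_permit ⊃ ~break_seal). Since O(revoke_permit) holds, K gives O(~break_seal).
The contrapositive of premise 2 (O(~disarm_system ⊃ break_seal)) is O(~break_seal ⊃ disarm_system), and O(~break_seal) is already established, so O(disarm_system).
With premise 10, O(disarm_system ⊃ quarantine_protocol), the K-axiom yields O(quarantine_protocol).
The contrapositive of premise 8 (O(redact_waiver ⊃ ~quarantine_protocol)) is O(quarantine_protocol ⊃ ~redact_waiver), and O(quarantine_protocol) is already established, so O(~redact_waiver).
The contrapositive of premise 11 (O(post_bond ⊃ redact_waiver)) is O(~redact_waiver ⊃ ~post_bond), and O(~redact_waiver) is already established, so O(~post_bond).
Applying K to premise 6 (O(~post_bond ⊃ ~adjourn_session)) and O(~post_bond) yields O(~adjourn_session).
Premises 3, 5, 7, 9, 12 do not contribute to this derivation.
So O(~adjourn_session) holds, i.e. F(adjourn_session). The claim follows.

Yes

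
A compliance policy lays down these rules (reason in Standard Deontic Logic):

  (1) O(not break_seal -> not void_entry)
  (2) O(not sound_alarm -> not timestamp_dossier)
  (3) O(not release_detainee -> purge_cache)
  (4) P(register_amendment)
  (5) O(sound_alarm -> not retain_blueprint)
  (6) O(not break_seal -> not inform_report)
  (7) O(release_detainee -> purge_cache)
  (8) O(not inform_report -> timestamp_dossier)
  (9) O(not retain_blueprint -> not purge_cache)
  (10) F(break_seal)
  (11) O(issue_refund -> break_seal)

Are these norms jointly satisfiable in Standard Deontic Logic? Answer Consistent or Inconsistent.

Premises 7 and 3 cover both cases: O(release_detainee -> purge_cache) and O(not release_detainee -> purge_cache). Since release_detainee ∨ not release_detainee is a tautology, O(purge_cache) follows.
Premise 9 is O(not retain_blueprint -> not purge_cache); contrapositively O(purge_cache -> retain_blueprint). Since O(purge_cache) holds, K gives O(retain_blueprint).
Premise 5 is O(sound_alarm -> not retain_blueprint); contrapositively O(retain_blueprint -> not sound_alarm). Since O(retain_blueprint) holds, K gives O(not sound_alarm).
With premise 2, O(not sound_alarm -> not timestamp_dossier), the K-axiom yields O(not timestamp_dossier).
The contrapositive of premise 8 (O(not inform_report -> timestamp_dossier)) is O(not timestamp_dossier -> inform_report), and O(not timestamp_dossier) is already established, so O(inform_report).
Premise 6 is O(not break_seal -> not inform_report); contrapositively O(inform_report -> break_seal). Since O(inform_report) holds, K gives O(break_seal).
But premise 10, F(break_seal), means O(not break_seal).
We now have both O(break_seal) and O(not break_seal) — break_seal is simultaneously obligatory and forbidden, violating the D-axiom.

Inconsistent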